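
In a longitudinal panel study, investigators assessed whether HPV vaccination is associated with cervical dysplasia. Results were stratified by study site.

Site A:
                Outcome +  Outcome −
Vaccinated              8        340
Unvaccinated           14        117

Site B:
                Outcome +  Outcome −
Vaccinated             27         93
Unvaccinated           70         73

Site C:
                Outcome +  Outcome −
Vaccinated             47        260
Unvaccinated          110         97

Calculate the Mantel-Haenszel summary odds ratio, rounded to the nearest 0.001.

OR_MH = Σ(aᵢdᵢ/nᵢ) / Σ(bᵢcᵢ/nᵢ), where nᵢ is the stratum total.
Stratum 1 (Site A): n = 479; a·d/n = 8·117/479 = 1.9541; b·c/n = 340·14/479 = 9.9374
Stratum 2 (Site B): n = 263; a·d/n = 27·73/263 = 7.4943; b·c/n = 93·70/263 = 24.7529
Stratum 3 (Site C): n = 514; a·d/n = 47·97/514 = 8.8696; b·c/n = 260·110/514 = 55.6420
OR_MH = (1.9541 + 7.4943 + 8.8696) / (9.9374 + 24.7529 + 55.6420) = 18.3180 / 90.3322 = 0.20278

0.203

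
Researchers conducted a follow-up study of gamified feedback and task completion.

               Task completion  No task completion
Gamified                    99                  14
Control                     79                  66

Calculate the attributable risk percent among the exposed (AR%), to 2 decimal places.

37.81

Cells: a = 99, b = 14, c = 79, d = 66.
Risk in exposed = 99/113 = 0.87611; risk in unexposed = 79/145 = 0.54483.
RR = 0.87611/0.54483 = 1.60804
AR% = (RR − 1)/RR × 100 = (1.60804 − 1)/1.60804 × 100 = 37.8126%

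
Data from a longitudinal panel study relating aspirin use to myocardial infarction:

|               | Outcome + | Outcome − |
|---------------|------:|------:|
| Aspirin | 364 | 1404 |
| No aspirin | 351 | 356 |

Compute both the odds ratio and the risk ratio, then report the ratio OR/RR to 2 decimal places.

Cells: a = 364, b = 1404, c = 351, d = 356.
OR = (364·356)/(1404·351) = 129584/492804 = 0.26295
Risk in exposed = 364/1768 = 0.20588; risk in unexposed = 351/707 = 0.49646; RR = 0.41470
OR/RR = 0.26295 / 0.41470 = 0.63408
The outcome is not rare, so the OR lies further from 1 than the RR.

0.63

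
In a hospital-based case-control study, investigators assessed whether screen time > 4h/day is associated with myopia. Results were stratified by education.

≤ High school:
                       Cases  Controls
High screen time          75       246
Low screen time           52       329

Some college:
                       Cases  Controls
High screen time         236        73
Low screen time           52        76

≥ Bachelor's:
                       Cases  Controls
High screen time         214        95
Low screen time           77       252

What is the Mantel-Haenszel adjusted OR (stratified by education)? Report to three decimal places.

4.188

OR_MH = Σ(aᵢdᵢ/nᵢ) / Σ(bᵢcᵢ/nᵢ), where nᵢ is the stratum total.
Stratum 1 (≤ High school): n = 702; a·d/n = 75·329/702 = 35.1496; b·c/n = 246·52/702 = 18.2222
Stratum 2 (Some college): n = 437; a·d/n = 236·76/437 = 41.0435; b·c/n = 73·52/437 = 8.6865
Stratum 3 (≥ Bachelor's): n = 638; a·d/n = 214·252/638 = 84.5266; b·c/n = 95·77/638 = 11.4655
OR_MH = (35.1496 + 41.0435 + 84.5266) / (18.2222 + 8.6865 + 11.4655) = 160.7197 / 38.3742 = 4.18822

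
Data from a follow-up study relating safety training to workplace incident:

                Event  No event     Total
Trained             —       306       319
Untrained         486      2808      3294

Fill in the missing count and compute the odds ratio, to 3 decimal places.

0.245

The missing cell is in the exposed row: 319 − 306 = 13.
So a = 13, b = 306, c = 486, d = 2808.
OR = (a·d)/(b·c) = (13 × 2808) / (306 × 486) = 36504 / 148716 = 0.24546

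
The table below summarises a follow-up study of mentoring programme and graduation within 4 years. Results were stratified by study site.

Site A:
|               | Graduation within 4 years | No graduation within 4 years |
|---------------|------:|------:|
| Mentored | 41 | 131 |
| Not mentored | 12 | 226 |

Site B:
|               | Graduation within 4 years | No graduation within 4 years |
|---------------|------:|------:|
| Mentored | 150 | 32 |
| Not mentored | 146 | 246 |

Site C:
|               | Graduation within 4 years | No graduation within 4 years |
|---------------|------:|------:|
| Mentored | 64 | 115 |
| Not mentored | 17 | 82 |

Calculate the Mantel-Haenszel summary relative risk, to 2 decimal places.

RR_MH = Σ(aᵢ·n₀ᵢ/nᵢ) / Σ(cᵢ·n₁ᵢ/nᵢ), with n₁ᵢ = aᵢ+bᵢ (exposed), n₀ᵢ = cᵢ+dᵢ (unexposed), nᵢ = n₁ᵢ+n₀ᵢ.
Stratum 1 (Site A): n₁ = 172, n₀ = 238, n = 410; a·n₀/n = 41·238/410 = 23.8000; c·n₁/n = 12·172/410 = 5.0341
Stratum 2 (Site B): n₁ = 182, n₀ = 392, n = 574; a·n₀/n = 150·392/574 = 102.4390; c·n₁/n = 146·182/574 = 46.2927
Stratum 3 (Site C): n₁ = 179, n₀ = 99, n = 278; a·n₀/n = 64·99/278 = 22.7914; c·n₁/n = 17·179/278 = 10.9460
RR_MH = (23.8000 + 102.4390 + 22.7914) / (5.0341 + 46.2927 + 10.9460) = 149.0304 / 62.2729 = 2.39318

2.39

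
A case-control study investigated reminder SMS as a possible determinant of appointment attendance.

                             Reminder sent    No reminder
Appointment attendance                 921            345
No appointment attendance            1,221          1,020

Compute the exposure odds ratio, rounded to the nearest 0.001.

Reading the table with exposure as columns: a = 921 (Reminder sent, case), b = 1221 (Reminder sent, non-case), c = 345 (No reminder, case), d = 1020.
OR = (a·d)/(b·c) = (921 × 1020) / (1221 × 345) = 939420 / 421245 = 2.23010
The odds of appointment attendance are about 2.23 times as high in the reminder sent group.

2.230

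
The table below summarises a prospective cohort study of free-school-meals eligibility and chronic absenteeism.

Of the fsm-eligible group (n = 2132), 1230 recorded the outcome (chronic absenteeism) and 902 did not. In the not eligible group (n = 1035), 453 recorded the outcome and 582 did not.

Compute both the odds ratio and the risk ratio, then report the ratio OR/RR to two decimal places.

From the description: a = 1230, b = 902, c = 453, d = 582.
OR = (1230·582)/(902·453) = 715860/408606 = 1.75196
Risk in exposed = 1230/2132 = 0.57692; risk in unexposed = 453/1035 = 0.43768; RR = 1.31814
OR/RR = 1.75196 / 1.31814 = 1.32912
The outcome is not rare, so the OR lies further from 1 than the RR.

1.33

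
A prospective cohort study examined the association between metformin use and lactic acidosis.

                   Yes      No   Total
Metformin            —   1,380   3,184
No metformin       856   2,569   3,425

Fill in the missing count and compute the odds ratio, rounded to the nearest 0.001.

3.923

The missing cell is in the exposed row: 3184 − 1380 = 1804.
So a = 1804, b = 1380, c = 856, d = 2569.
OR = (a·d)/(b·c) = (1804 × 2569) / (1380 × 856) = 4634476 / 1181280 = 3.92327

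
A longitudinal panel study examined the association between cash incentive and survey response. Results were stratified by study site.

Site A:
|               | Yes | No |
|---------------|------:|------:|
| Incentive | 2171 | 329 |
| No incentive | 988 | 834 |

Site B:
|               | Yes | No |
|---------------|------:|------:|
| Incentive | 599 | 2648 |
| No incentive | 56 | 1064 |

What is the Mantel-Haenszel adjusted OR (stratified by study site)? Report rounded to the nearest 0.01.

5.17

OR_MH = Σ(aᵢdᵢ/nᵢ) / Σ(bᵢcᵢ/nᵢ), where nᵢ is the stratum total.
Stratum 1 (Site A): n = 4322; a·d/n = 2171·834/4322 = 418.9297; b·c/n = 329·988/4322 = 75.2087
Stratum 2 (Site B): n = 4367; a·d/n = 599·1064/4367 = 145.9437; b·c/n = 2648·56/4367 = 33.9565
OR_MH = (418.9297 + 145.9437) / (75.2087 + 33.9565) = 564.8733 / 109.1652 = 5.17448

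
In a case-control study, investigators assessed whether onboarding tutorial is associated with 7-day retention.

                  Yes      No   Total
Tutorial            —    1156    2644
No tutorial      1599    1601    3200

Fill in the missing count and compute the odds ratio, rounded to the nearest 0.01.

The missing cell is in the exposed row: 2644 − 1156 = 1488.
So a = 1488, b = 1156, c = 1599, d = 1601.
OR = (a·d)/(b·c) = (1488 × 1601) / (1156 × 1599) = 2382288 / 1848444 = 1.28881

1.29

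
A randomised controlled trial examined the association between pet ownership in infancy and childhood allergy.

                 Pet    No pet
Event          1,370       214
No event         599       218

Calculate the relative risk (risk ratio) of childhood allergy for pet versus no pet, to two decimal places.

1.40

Reading the table with exposure as columns: a = 1370 (Pet, case), b = 599 (Pet, non-case), c = 214 (No pet, case), d = 218.
Risk in exposed = 1370/1969 = 0.69578; risk in unexposed = 214/432 = 0.49537.
RR = 0.69578 / 0.49537 = 1.40457
The risk among the exposed is 1.40 times that among the unexposed.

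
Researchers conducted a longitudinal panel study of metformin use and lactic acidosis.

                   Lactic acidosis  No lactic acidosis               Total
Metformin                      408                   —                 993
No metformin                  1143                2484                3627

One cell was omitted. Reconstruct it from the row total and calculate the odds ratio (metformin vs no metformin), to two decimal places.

1.52

The missing cell is in the exposed row: 993 − 408 = 585.
So a = 408, b = 585, c = 1143, d = 2484.
OR = (a·d)/(b·c) = (408 × 2484) / (585 × 1143) = 1013472 / 668655 = 1.51569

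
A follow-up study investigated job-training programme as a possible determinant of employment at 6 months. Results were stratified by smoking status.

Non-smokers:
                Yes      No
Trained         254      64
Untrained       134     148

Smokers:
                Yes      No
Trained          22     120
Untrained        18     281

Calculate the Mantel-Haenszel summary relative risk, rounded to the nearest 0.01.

1.75

RR_MH = Σ(aᵢ·n₀ᵢ/nᵢ) / Σ(cᵢ·n₁ᵢ/nᵢ), with n₁ᵢ = aᵢ+bᵢ (exposed), n₀ᵢ = cᵢ+dᵢ (unexposed), nᵢ = n₁ᵢ+n₀ᵢ.
Stratum 1 (Non-smokers): n₁ = 318, n₀ = 282, n = 600; a·n₀/n = 254·282/600 = 119.3800; c·n₁/n = 134·318/600 = 71.0200
Stratum 2 (Smokers): n₁ = 142, n₀ = 299, n = 441; a·n₀/n = 22·299/441 = 14.9161; c·n₁/n = 18·142/441 = 5.7959
RR_MH = (119.3800 + 14.9161) / (71.0200 + 5.7959) = 134.2961 / 76.8159 = 1.74828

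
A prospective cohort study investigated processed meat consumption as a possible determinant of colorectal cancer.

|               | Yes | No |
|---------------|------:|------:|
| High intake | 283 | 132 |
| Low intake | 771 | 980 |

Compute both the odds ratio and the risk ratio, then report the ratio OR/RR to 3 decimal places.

Cells: a = 283, b = 132, c = 771, d = 980.
OR = (283·980)/(132·771) = 277340/101772 = 2.72511
Risk in exposed = 283/415 = 0.68193; risk in unexposed = 771/1751 = 0.44032; RR = 1.54871
OR/RR = 2.72511 / 1.54871 = 1.75960
The outcome is not rare, so the OR lies further from 1 than the RR.

1.760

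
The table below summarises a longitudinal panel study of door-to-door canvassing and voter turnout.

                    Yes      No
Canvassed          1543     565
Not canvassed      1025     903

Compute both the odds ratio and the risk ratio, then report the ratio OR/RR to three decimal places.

Cells: a = 1543, b = 565, c = 1025, d = 903.
OR = (1543·903)/(565·1025) = 1393329/579125 = 2.40592
Risk in exposed = 1543/2108 = 0.73197; risk in unexposed = 1025/1928 = 0.53164; RR = 1.37682
OR/RR = 2.40592 / 1.37682 = 1.74744
The outcome is not rare, so the OR lies further from 1 than the RR.

1.747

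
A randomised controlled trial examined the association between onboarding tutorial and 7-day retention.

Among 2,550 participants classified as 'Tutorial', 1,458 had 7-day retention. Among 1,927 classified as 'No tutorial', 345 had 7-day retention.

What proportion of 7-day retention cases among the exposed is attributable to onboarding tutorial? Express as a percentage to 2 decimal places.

68.69

From the description: a = 1458, b = 1092, c = 345, d = 1582.
Risk in exposed = 1458/2550 = 0.57176; risk in unexposed = 345/1927 = 0.17903.
RR = 0.57176/0.17903 = 3.19360
AR% = (RR − 1)/RR × 100 = (3.19360 − 1)/3.19360 × 100 = 68.6873%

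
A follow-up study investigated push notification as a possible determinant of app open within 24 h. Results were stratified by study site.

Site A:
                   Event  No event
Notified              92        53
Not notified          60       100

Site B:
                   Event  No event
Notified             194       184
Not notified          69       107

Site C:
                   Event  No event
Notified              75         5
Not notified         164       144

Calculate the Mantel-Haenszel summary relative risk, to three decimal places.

1.548

RR_MH = Σ(aᵢ·n₀ᵢ/nᵢ) / Σ(cᵢ·n₁ᵢ/nᵢ), with n₁ᵢ = aᵢ+bᵢ (exposed), n₀ᵢ = cᵢ+dᵢ (unexposed), nᵢ = n₁ᵢ+n₀ᵢ.
Stratum 1 (Site A): n₁ = 145, n₀ = 160, n = 305; a·n₀/n = 92·160/305 = 48.2623; c·n₁/n = 60·145/305 = 28.5246
Stratum 2 (Site B): n₁ = 378, n₀ = 176, n = 554; a·n₀/n = 194·176/554 = 61.6318; c·n₁/n = 69·378/554 = 47.0794
Stratum 3 (Site C): n₁ = 80, n₀ = 308, n = 388; a·n₀/n = 75·308/388 = 59.5361; c·n₁/n = 164·80/388 = 33.8144
RR_MH = (48.2623 + 61.6318 + 59.5361) / (28.5246 + 47.0794 + 33.8144) = 169.4301 / 109.4184 = 1.54846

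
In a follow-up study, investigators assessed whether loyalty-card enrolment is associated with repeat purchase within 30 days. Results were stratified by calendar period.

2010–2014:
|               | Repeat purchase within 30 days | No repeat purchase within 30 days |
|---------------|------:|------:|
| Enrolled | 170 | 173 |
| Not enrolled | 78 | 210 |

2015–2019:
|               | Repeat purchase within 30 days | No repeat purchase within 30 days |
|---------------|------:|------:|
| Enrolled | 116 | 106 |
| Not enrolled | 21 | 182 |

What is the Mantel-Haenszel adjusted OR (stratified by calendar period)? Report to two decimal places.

3.99

OR_MH = Σ(aᵢdᵢ/nᵢ) / Σ(bᵢcᵢ/nᵢ), where nᵢ is the stratum total.
Stratum 1 (2010–2014): n = 631; a·d/n = 170·210/631 = 56.5769; b·c/n = 173·78/631 = 21.3851
Stratum 2 (2015–2019): n = 425; a·d/n = 116·182/425 = 49.6753; b·c/n = 106·21/425 = 5.2376
OR_MH = (56.5769 + 49.6753) / (21.3851 + 5.2376) = 106.2522 / 26.6228 = 3.99103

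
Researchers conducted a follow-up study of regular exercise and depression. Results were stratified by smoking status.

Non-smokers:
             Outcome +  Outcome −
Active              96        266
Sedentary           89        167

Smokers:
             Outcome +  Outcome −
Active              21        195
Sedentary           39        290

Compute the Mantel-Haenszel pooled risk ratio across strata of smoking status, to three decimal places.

0.776

RR_MH = Σ(aᵢ·n₀ᵢ/nᵢ) / Σ(cᵢ·n₁ᵢ/nᵢ), with n₁ᵢ = aᵢ+bᵢ (exposed), n₀ᵢ = cᵢ+dᵢ (unexposed), nᵢ = n₁ᵢ+n₀ᵢ.
Stratum 1 (Non-smokers): n₁ = 362, n₀ = 256, n = 618; a·n₀/n = 96·256/618 = 39.7670; c·n₁/n = 89·362/618 = 52.1327
Stratum 2 (Smokers): n₁ = 216, n₀ = 329, n = 545; a·n₀/n = 21·329/545 = 12.6771; c·n₁/n = 39·216/545 = 15.4569
RR_MH = (39.7670 + 12.6771) / (52.1327 + 15.4569) = 52.4441 / 67.5896 = 0.77592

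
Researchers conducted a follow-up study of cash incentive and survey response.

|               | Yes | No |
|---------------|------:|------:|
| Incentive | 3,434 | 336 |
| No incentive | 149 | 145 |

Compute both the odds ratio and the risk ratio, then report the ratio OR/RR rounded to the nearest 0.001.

5.534

Cells: a = 3434, b = 336, c = 149, d = 145.
OR = (3434·145)/(336·149) = 497930/50064 = 9.94587
Risk in exposed = 3434/3770 = 0.91088; risk in unexposed = 149/294 = 0.50680; RR = 1.79730
OR/RR = 9.94587 / 1.79730 = 5.53379
The outcome is not rare, so the OR lies further from 1 than the RR.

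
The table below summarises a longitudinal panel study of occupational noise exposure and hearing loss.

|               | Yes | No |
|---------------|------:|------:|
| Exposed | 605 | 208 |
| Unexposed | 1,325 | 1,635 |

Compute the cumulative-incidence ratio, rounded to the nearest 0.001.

Cells: a = 605, b = 208, c = 1325, d = 1635.
Risk in exposed = 605/813 = 0.74416; risk in unexposed = 1325/2960 = 0.44764.
RR = 0.74416 / 0.44764 = 1.66242
The risk among the exposed is 1.66 times that among the unexposed.

1.662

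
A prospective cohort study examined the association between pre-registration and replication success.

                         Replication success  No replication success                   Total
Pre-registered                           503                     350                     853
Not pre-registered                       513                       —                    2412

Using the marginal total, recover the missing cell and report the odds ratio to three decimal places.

5.320

The missing cell is in the unexposed row: 2412 − 513 = 1899.
So a = 503, b = 350, c = 513, d = 1899.
OR = (a·d)/(b·c) = (503 × 1899) / (350 × 513) = 955197 / 179550 = 5.31995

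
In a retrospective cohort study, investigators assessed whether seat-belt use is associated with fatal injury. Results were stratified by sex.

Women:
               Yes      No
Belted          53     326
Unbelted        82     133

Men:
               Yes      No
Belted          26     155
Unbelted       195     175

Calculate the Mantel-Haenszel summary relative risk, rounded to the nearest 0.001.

RR_MH = Σ(aᵢ·n₀ᵢ/nᵢ) / Σ(cᵢ·n₁ᵢ/nᵢ), with n₁ᵢ = aᵢ+bᵢ (exposed), n₀ᵢ = cᵢ+dᵢ (unexposed), nᵢ = n₁ᵢ+n₀ᵢ.
Stratum 1 (Women): n₁ = 379, n₀ = 215, n = 594; a·n₀/n = 53·215/594 = 19.1835; c·n₁/n = 82·379/594 = 52.3199
Stratum 2 (Men): n₁ = 181, n₀ = 370, n = 551; a·n₀/n = 26·370/551 = 17.4592; c·n₁/n = 195·181/551 = 64.0563
RR_MH = (19.1835 + 17.4592) / (52.3199 + 64.0563) = 36.6427 / 116.3761 = 0.31486

0.315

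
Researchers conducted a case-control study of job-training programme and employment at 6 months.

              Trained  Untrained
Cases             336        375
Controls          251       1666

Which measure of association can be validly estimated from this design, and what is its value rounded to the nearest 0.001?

5.947

Reading the table with exposure as columns: a = 336 (Trained, case), b = 251 (Trained, non-case), c = 375 (Untrained, case), d = 1666.
This is a case-control study: participants were sampled on outcome status, so risks in the source population cannot be estimated directly — relative risk is not valid here. The odds ratio is the appropriate measure.
OR = (a·d)/(b·c) = (336 × 1666) / (251 × 375) = 559776 / 94125 = 5.94716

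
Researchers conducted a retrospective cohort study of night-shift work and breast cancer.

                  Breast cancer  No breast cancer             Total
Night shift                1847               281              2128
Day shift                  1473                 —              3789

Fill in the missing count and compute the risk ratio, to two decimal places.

The missing cell is in the unexposed row: 3789 − 1473 = 2316.
So a = 1847, b = 281, c = 1473, d = 2316.
RR = [a/(a+b)] / [c/(c+d)] = (1847/2128) / (1473/3789) = 0.86795/0.38876 = 2.23263

2.23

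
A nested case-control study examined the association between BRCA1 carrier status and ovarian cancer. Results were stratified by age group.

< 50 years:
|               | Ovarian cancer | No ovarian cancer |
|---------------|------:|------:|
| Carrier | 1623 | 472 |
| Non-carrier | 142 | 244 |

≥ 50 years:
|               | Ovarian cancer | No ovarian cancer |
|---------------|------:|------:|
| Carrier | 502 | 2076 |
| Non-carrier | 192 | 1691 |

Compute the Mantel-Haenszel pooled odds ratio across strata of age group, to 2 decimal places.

OR_MH = Σ(aᵢdᵢ/nᵢ) / Σ(bᵢcᵢ/nᵢ), where nᵢ is the stratum total.
Stratum 1 (< 50 years): n = 2481; a·d/n = 1623·244/2481 = 159.6179; b·c/n = 472·142/2481 = 27.0149
Stratum 2 (≥ 50 years): n = 4461; a·d/n = 502·1691/4461 = 190.2896; b·c/n = 2076·192/4461 = 89.3504
OR_MH = (159.6179 + 190.2896) / (27.0149 + 89.3504) = 349.9075 / 116.3653 = 3.00698

3.01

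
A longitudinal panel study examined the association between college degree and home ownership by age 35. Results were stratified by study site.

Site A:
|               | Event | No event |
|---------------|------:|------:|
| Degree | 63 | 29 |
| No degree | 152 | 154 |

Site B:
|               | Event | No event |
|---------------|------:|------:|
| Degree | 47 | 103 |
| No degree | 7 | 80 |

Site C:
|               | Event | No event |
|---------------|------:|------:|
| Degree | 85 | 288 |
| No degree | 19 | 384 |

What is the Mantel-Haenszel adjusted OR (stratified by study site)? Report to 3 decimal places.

OR_MH = Σ(aᵢdᵢ/nᵢ) / Σ(bᵢcᵢ/nᵢ), where nᵢ is the stratum total.
Stratum 1 (Site A): n = 398; a·d/n = 63·154/398 = 24.3769; b·c/n = 29·152/398 = 11.0754
Stratum 2 (Site B): n = 237; a·d/n = 47·80/237 = 15.8650; b·c/n = 103·7/237 = 3.0422
Stratum 3 (Site C): n = 776; a·d/n = 85·384/776 = 42.0619; b·c/n = 288·19/776 = 7.0515
OR_MH = (24.3769 + 15.8650 + 42.0619) / (11.0754 + 3.0422 + 7.0515) = 82.3037 / 21.1691 = 3.88791

3.888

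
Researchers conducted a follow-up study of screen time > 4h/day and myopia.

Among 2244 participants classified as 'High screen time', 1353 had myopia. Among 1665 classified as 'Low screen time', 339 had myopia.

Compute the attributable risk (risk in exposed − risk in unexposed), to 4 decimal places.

From the description: a = 1353, b = 891, c = 339, d = 1326.
Risk in exposed = 1353/2244 = 0.602941; risk in unexposed = 339/1665 = 0.203604.
Risk difference = 0.602941 − 0.203604 = 0.399338

0.3993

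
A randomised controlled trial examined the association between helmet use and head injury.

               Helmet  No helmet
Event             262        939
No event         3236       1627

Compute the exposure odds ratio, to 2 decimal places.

0.14

Reading the table with exposure as columns: a = 262 (Helmet, case), b = 3236 (Helmet, non-case), c = 939 (No helmet, case), d = 1627.
OR = (a·d)/(b·c) = (262 × 1627) / (3236 × 939) = 426274 / 3038604 = 0.14029
Exposure is associated with lower odds of head injury (OR = 0.14 < 1).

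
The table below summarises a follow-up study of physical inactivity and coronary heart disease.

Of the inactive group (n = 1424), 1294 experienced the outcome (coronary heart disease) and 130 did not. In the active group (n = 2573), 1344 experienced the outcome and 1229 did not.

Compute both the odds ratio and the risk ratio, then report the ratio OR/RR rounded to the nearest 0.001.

5.232

From the description: a = 1294, b = 130, c = 1344, d = 1229.
OR = (1294·1229)/(130·1344) = 1590326/174720 = 9.10214
Risk in exposed = 1294/1424 = 0.90871; risk in unexposed = 1344/2573 = 0.52235; RR = 1.73966
OR/RR = 9.10214 / 1.73966 = 5.23213
The outcome is not rare, so the OR lies further from 1 than the RR.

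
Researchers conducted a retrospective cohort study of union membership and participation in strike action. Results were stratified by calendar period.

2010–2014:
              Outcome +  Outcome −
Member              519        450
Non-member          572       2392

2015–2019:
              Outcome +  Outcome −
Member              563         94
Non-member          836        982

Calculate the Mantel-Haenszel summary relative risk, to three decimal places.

RR_MH = Σ(aᵢ·n₀ᵢ/nᵢ) / Σ(cᵢ·n₁ᵢ/nᵢ), with n₁ᵢ = aᵢ+bᵢ (exposed), n₀ᵢ = cᵢ+dᵢ (unexposed), nᵢ = n₁ᵢ+n₀ᵢ.
Stratum 1 (2010–2014): n₁ = 969, n₀ = 2964, n = 3933; a·n₀/n = 519·2964/3933 = 391.1304; c·n₁/n = 572·969/3933 = 140.9275
Stratum 2 (2015–2019): n₁ = 657, n₀ = 1818, n = 2475; a·n₀/n = 563·1818/2475 = 413.5491; c·n₁/n = 836·657/2475 = 221.9200
RR_MH = (391.1304 + 413.5491) / (140.9275 + 221.9200) = 804.6795 / 362.8475 = 2.21768

2.218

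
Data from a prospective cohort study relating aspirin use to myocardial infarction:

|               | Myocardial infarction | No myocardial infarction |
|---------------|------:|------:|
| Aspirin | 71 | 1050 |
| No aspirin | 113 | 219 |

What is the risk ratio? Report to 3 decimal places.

0.186

Cells: a = 71, b = 1050, c = 113, d = 219.
Risk in exposed = 71/1121 = 0.06334; risk in unexposed = 113/332 = 0.34036.
RR = 0.06334 / 0.34036 = 0.18609
The risk is 81% lower among the exposed than among the unexposed.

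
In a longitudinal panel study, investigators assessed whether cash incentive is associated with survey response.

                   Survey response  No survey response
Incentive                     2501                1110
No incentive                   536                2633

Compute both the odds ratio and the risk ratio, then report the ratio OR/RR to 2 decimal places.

2.70

Cells: a = 2501, b = 1110, c = 536, d = 2633.
OR = (2501·2633)/(1110·536) = 6585133/594960 = 11.06819
Risk in exposed = 2501/3611 = 0.69261; risk in unexposed = 536/3169 = 0.16914; RR = 4.09490
OR/RR = 11.06819 / 4.09490 = 2.70292
The outcome is not rare, so the OR lies further from 1 than the RR.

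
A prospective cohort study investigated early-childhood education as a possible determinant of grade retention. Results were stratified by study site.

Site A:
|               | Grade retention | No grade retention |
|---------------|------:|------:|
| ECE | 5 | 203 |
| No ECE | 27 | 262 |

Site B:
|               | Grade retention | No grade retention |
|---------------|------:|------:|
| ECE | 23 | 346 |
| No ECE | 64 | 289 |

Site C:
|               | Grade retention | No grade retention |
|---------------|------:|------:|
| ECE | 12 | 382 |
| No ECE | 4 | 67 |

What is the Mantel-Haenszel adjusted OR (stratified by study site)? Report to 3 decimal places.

0.302

OR_MH = Σ(aᵢdᵢ/nᵢ) / Σ(bᵢcᵢ/nᵢ), where nᵢ is the stratum total.
Stratum 1 (Site A): n = 497; a·d/n = 5·262/497 = 2.6358; b·c/n = 203·27/497 = 11.0282
Stratum 2 (Site B): n = 722; a·d/n = 23·289/722 = 9.2064; b·c/n = 346·64/722 = 30.6704
Stratum 3 (Site C): n = 465; a·d/n = 12·67/465 = 1.7290; b·c/n = 382·4/465 = 3.2860
OR_MH = (2.6358 + 9.2064 + 1.7290) / (11.0282 + 30.6704 + 3.2860) = 13.5712 / 44.9846 = 0.30169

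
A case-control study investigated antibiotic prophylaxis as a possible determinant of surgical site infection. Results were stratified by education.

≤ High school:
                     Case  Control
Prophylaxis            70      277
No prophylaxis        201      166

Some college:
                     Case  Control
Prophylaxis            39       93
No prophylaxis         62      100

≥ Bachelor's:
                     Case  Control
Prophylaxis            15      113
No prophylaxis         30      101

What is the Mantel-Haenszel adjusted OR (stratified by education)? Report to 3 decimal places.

0.320

OR_MH = Σ(aᵢdᵢ/nᵢ) / Σ(bᵢcᵢ/nᵢ), where nᵢ is the stratum total.
Stratum 1 (≤ High school): n = 714; a·d/n = 70·166/714 = 16.2745; b·c/n = 277·201/714 = 77.9790
Stratum 2 (Some college): n = 294; a·d/n = 39·100/294 = 13.2653; b·c/n = 93·62/294 = 19.6122
Stratum 3 (≥ Bachelor's): n = 259; a·d/n = 15·101/259 = 5.8494; b·c/n = 113·30/259 = 13.0888
OR_MH = (16.2745 + 13.2653 + 5.8494) / (77.9790 + 19.6122 + 13.0888) = 35.3892 / 110.6800 = 0.31974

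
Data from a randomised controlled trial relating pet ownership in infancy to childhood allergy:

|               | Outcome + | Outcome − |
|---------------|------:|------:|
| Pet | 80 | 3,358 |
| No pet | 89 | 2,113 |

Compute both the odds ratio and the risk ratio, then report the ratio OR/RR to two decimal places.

0.98

Cells: a = 80, b = 3358, c = 89, d = 2113.
OR = (80·2113)/(3358·89) = 169040/298862 = 0.56561
Risk in exposed = 80/3438 = 0.02327; risk in unexposed = 89/2202 = 0.04042; RR = 0.57572
OR/RR = 0.56561 / 0.57572 = 0.98244
The outcome is rare in both groups, so OR ≈ RR (ratio near 1).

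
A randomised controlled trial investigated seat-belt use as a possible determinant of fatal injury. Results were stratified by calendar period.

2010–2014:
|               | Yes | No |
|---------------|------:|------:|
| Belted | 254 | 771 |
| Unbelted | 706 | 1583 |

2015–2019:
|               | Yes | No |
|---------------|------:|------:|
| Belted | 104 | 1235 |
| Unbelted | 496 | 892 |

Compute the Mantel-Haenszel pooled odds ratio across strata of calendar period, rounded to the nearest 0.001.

0.399

OR_MH = Σ(aᵢdᵢ/nᵢ) / Σ(bᵢcᵢ/nᵢ), where nᵢ is the stratum total.
Stratum 1 (2010–2014): n = 3314; a·d/n = 254·1583/3314 = 121.3283; b·c/n = 771·706/3314 = 164.2505
Stratum 2 (2015–2019): n = 2727; a·d/n = 104·892/2727 = 34.0183; b·c/n = 1235·496/2727 = 224.6278
OR_MH = (121.3283 + 34.0183) / (164.2505 + 224.6278) = 155.3466 / 388.8782 = 0.39947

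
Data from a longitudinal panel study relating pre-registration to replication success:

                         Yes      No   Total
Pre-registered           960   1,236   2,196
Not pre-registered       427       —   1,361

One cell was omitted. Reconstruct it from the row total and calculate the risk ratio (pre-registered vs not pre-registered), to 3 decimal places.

The missing cell is in the unexposed row: 1361 − 427 = 934.
So a = 960, b = 1236, c = 427, d = 934.
RR = [a/(a+b)] / [c/(c+d)] = (960/2196) / (427/1361) = 0.43716/0.31374 = 1.39338

1.393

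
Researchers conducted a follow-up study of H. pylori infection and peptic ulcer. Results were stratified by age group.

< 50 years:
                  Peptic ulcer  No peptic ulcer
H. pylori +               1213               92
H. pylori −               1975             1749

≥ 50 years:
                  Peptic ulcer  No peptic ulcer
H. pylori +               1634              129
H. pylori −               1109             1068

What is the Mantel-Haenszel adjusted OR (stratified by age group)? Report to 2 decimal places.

11.94

OR_MH = Σ(aᵢdᵢ/nᵢ) / Σ(bᵢcᵢ/nᵢ), where nᵢ is the stratum total.
Stratum 1 (< 50 years): n = 5029; a·d/n = 1213·1749/5029 = 421.8606; b·c/n = 92·1975/5029 = 36.1304
Stratum 2 (≥ 50 years): n = 3940; a·d/n = 1634·1068/3940 = 442.9218; b·c/n = 129·1109/3940 = 36.3099
OR_MH = (421.8606 + 442.9218) / (36.1304 + 36.3099) = 864.7824 / 72.4403 = 11.93786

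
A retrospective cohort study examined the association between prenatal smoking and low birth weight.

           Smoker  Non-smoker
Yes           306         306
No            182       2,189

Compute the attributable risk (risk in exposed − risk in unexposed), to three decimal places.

0.504

Reading the table with exposure as columns: a = 306 (Smoker, case), b = 182 (Smoker, non-case), c = 306 (Non-smoker, case), d = 2189.
Risk in exposed = 306/488 = 0.627049; risk in unexposed = 306/2495 = 0.122645.
Risk difference = 0.627049 − 0.122645 = 0.504404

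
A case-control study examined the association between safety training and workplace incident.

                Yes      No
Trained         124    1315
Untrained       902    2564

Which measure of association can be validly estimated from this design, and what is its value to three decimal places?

Cells: a = 124, b = 1315, c = 902, d = 2564.
This is a case-control study: participants were sampled on outcome status, so risks in the source population cannot be estimated directly — relative risk is not valid here. The odds ratio is the appropriate measure.
OR = (a·d)/(b·c) = (124 × 2564) / (1315 × 902) = 317936 / 1186130 = 0.26804

0.268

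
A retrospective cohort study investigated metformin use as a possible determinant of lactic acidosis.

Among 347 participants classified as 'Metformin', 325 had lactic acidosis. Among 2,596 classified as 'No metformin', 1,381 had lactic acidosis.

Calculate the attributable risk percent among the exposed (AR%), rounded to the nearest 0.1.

From the description: a = 325, b = 22, c = 1381, d = 1215.
Risk in exposed = 325/347 = 0.93660; risk in unexposed = 1381/2596 = 0.53197.
RR = 0.93660/0.53197 = 1.76062
AR% = (RR − 1)/RR × 100 = (1.76062 − 1)/1.76062 × 100 = 43.2017%

43.2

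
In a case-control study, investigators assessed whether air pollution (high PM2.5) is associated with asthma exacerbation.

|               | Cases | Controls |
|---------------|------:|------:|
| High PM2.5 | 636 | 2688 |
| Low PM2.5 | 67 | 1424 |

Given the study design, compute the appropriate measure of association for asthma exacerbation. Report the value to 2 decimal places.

5.03

Cells: a = 636, b = 2688, c = 67, d = 1424.
This is a case-control study: participants were sampled on outcome status, so risks in the source population cannot be estimated directly — relative risk is not valid here. The odds ratio is the appropriate measure.
OR = (a·d)/(b·c) = (636 × 1424) / (2688 × 67) = 905664 / 180096 = 5.02878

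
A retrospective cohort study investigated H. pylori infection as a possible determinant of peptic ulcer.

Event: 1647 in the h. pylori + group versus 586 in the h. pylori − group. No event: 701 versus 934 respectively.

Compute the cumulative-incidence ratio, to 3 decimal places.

From the description: a = 1647, b = 701, c = 586, d = 934.
Risk in exposed = 1647/2348 = 0.70145; risk in unexposed = 586/1520 = 0.38553.
RR = 0.70145 / 0.38553 = 1.81946
The risk among the exposed is 1.82 times that among the unexposed.

1.819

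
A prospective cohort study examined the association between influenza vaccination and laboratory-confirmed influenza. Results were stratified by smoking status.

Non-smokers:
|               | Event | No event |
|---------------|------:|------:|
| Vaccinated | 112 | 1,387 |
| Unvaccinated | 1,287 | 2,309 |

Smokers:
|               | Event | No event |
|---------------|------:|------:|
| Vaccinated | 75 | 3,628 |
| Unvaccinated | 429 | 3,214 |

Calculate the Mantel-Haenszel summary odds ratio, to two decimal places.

OR_MH = Σ(aᵢdᵢ/nᵢ) / Σ(bᵢcᵢ/nᵢ), where nᵢ is the stratum total.
Stratum 1 (Non-smokers): n = 5095; a·d/n = 112·2309/5095 = 50.7572; b·c/n = 1387·1287/5095 = 350.3570
Stratum 2 (Smokers): n = 7346; a·d/n = 75·3214/7346 = 32.8138; b·c/n = 3628·429/7346 = 211.8720
OR_MH = (50.7572 + 32.8138) / (350.3570 + 211.8720) = 83.5710 / 562.2291 = 0.14864

0.15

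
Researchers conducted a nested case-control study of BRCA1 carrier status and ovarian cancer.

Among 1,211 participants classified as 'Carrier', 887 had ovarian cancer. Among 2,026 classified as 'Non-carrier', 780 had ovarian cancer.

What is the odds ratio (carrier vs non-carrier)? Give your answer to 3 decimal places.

From the description: a = 887, b = 324, c = 780, d = 1246.
OR = (a·d)/(b·c) = (887 × 1246) / (324 × 780) = 1105202 / 252720 = 4.37323
The odds of ovarian cancer are about 4.37 times as high in the carrier group.

4.373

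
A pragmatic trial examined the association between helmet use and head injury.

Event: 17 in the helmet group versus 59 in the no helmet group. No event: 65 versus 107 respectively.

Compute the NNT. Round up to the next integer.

7

Risk in treated group = 17/82 = 0.20732; risk in control = 59/166 = 0.35542.
Absolute risk reduction = 0.35542 − 0.20732 = 0.14810
NNT = 1 / ARR = 1 / 0.14810 = 6.752 → round up → 7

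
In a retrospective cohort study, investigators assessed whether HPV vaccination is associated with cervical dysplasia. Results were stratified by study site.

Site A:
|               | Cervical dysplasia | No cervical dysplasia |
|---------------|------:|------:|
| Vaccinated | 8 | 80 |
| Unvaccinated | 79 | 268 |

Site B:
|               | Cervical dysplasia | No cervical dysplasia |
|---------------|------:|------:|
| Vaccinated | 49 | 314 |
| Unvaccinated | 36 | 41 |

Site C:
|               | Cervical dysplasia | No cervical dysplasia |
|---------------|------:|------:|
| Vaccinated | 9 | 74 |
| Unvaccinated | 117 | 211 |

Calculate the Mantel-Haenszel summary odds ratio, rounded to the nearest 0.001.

0.230

OR_MH = Σ(aᵢdᵢ/nᵢ) / Σ(bᵢcᵢ/nᵢ), where nᵢ is the stratum total.
Stratum 1 (Site A): n = 435; a·d/n = 8·268/435 = 4.9287; b·c/n = 80·79/435 = 14.5287
Stratum 2 (Site B): n = 440; a·d/n = 49·41/440 = 4.5659; b·c/n = 314·36/440 = 25.6909
Stratum 3 (Site C): n = 411; a·d/n = 9·211/411 = 4.6204; b·c/n = 74·117/411 = 21.0657
OR_MH = (4.9287 + 4.5659 + 4.6204) / (14.5287 + 25.6909 + 21.0657) = 14.1151 / 61.2853 = 0.23032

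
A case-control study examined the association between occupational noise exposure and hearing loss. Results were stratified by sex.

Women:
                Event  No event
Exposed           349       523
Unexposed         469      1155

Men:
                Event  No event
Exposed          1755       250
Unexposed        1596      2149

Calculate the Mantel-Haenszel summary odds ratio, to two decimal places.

OR_MH = Σ(aᵢdᵢ/nᵢ) / Σ(bᵢcᵢ/nᵢ), where nᵢ is the stratum total.
Stratum 1 (Women): n = 2496; a·d/n = 349·1155/2496 = 161.4964; b·c/n = 523·469/2496 = 98.2720
Stratum 2 (Men): n = 5750; a·d/n = 1755·2149/5750 = 655.9122; b·c/n = 250·1596/5750 = 69.3913
OR_MH = (161.4964 + 655.9122) / (98.2720 + 69.3913) = 817.4086 / 167.6633 = 4.87530

4.88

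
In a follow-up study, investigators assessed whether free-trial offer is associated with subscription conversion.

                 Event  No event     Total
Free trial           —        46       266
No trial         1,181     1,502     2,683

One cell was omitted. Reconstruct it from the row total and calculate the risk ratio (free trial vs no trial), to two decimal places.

The missing cell is in the exposed row: 266 − 46 = 220.
So a = 220, b = 46, c = 1181, d = 1502.
RR = [a/(a+b)] / [c/(c+d)] = (220/266) / (1181/2683) = 0.82707/0.44018 = 1.87894

1.88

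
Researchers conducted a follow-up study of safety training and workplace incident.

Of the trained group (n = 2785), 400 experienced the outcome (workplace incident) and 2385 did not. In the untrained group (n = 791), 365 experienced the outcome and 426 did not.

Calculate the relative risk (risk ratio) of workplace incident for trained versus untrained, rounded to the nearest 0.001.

From the description: a = 400, b = 2385, c = 365, d = 426.
Risk in exposed = 400/2785 = 0.14363; risk in unexposed = 365/791 = 0.46144.
RR = 0.14363 / 0.46144 = 0.31126
The risk is 69% lower among the exposed than among the unexposed.

0.311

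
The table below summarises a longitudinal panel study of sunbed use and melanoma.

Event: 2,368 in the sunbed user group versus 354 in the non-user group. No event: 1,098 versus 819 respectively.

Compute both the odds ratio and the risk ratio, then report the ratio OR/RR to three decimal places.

From the description: a = 2368, b = 1098, c = 354, d = 819.
OR = (2368·819)/(1098·354) = 1939392/388692 = 4.98953
Risk in exposed = 2368/3466 = 0.68321; risk in unexposed = 354/1173 = 0.30179; RR = 2.26385
OR/RR = 4.98953 / 2.26385 = 2.20400
The outcome is not rare, so the OR lies further from 1 than the RR.

2.204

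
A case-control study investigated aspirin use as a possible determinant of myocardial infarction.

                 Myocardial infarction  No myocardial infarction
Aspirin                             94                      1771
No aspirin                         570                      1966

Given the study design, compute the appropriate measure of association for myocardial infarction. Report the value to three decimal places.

Cells: a = 94, b = 1771, c = 570, d = 1966.
This is a case-control study: participants were sampled on outcome status, so risks in the source population cannot be estimated directly — relative risk is not valid here. The odds ratio is the appropriate measure.
OR = (a·d)/(b·c) = (94 × 1966) / (1771 × 570) = 184804 / 1009470 = 0.18307

0.183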